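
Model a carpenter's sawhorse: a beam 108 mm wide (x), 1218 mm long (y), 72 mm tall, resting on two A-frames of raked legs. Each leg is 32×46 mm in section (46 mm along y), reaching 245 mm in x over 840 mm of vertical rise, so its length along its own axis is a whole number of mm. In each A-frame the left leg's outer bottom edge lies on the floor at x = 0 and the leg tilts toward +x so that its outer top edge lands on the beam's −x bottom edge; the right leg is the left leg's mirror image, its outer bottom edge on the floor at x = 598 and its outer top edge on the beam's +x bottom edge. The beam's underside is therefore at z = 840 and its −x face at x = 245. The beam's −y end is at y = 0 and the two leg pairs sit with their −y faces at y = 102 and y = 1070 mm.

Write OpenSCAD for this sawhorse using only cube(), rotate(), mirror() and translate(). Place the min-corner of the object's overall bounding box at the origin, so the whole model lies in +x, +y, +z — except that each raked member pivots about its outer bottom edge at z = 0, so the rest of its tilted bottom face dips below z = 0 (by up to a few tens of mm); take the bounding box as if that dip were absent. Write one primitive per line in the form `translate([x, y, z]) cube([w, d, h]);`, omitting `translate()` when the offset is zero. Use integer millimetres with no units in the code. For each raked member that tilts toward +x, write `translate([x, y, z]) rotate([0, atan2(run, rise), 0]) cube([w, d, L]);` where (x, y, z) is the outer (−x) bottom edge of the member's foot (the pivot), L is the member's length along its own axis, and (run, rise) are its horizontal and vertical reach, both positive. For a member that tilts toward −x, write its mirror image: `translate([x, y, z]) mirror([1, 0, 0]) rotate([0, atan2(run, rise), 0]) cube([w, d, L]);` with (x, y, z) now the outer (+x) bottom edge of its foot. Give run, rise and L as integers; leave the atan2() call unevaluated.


// leg length = √(245² + 840²) = 875
// right-leg outer foot x = 2·245 + 108 = 598
// beam min-corner = (245, 0, 840)
translate([245, 0, 840]) cube([108, 1218, 72]);
translate([0, 102, 0]) rotate([0, atan2(245, 840), 0]) cube([32, 46, 875]);
translate([598, 102, 0]) mirror([1, 0, 0]) rotate([0, atan2(245, 840), 0]) cube([32, 46, 875]);
translate([0, 1070, 0]) rotate([0, atan2(245, 840), 0]) cube([32, 46, 875]);
translate([598, 1070, 0]) mirror([1, 0, 0]) rotate([0, atan2(245, 840), 0]) cube([32, 46, 875]);


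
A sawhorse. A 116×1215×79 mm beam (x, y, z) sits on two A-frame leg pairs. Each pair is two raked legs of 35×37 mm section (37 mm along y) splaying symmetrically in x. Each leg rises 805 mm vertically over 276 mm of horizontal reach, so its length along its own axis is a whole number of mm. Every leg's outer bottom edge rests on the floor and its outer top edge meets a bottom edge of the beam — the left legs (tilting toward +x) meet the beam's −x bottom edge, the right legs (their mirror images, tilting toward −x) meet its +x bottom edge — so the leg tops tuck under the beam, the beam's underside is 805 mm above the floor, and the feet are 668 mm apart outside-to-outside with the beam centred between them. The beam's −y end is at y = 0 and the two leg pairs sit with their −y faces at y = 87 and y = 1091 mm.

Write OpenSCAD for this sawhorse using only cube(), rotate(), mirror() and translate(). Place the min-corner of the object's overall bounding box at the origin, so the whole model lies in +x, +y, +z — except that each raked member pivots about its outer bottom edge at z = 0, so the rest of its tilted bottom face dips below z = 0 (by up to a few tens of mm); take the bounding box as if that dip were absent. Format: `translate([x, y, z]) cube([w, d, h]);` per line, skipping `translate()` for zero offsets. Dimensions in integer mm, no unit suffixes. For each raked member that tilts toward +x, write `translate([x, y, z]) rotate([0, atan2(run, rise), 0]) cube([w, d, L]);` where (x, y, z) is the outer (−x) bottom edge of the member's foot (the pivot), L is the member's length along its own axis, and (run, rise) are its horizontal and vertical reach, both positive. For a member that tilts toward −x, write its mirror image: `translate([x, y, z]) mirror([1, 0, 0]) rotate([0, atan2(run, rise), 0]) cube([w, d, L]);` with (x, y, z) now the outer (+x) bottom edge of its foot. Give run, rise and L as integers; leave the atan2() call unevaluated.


translate([276, 0, 805]) cube([116, 1215, 79]);
translate([0, 87, 0]) rotate([0, atan2(276, 805), 0]) cube([35, 37, 851]);
translate([668, 87, 0]) mirror([1, 0, 0]) rotate([0, atan2(276, 805), 0]) cube([35, 37, 851]);
translate([0, 1091, 0]) rotate([0, atan2(276, 805), 0]) cube([35, 37, 851]);
translate([668, 1091, 0]) mirror([1, 0, 0]) rotate([0, atan2(276, 805), 0]) cube([35, 37, 851]);


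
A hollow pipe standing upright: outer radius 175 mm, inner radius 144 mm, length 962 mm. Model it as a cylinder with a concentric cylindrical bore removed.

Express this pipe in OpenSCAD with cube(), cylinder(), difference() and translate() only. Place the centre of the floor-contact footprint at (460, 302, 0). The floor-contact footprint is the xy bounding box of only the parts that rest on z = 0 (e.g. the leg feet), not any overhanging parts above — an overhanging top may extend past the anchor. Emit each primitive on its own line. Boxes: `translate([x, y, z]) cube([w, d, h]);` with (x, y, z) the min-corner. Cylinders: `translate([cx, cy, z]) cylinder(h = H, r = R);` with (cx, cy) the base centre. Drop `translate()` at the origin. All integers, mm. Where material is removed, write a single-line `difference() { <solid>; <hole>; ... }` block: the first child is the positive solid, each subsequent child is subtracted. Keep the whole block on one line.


difference() { translate([460, 302, 0]) cylinder(h = 962, r = 175); translate([460, 302, 0]) cylinder(h = 962, r = 144); }


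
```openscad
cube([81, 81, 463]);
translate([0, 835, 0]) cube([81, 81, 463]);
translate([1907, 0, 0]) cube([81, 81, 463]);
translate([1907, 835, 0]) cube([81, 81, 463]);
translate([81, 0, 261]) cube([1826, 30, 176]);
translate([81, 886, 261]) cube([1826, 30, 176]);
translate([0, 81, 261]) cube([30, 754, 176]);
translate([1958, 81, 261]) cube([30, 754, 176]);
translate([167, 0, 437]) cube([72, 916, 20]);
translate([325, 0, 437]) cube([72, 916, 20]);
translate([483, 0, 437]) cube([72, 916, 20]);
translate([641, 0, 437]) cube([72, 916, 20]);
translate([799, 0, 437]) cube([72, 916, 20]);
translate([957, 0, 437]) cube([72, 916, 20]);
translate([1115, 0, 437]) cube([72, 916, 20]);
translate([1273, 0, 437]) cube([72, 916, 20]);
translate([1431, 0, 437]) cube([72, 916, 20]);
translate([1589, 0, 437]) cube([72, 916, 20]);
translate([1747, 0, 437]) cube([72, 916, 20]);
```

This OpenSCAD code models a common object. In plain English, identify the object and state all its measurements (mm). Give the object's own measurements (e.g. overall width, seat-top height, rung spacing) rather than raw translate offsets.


A bed frame 1988 mm long (x) by 916 mm wide (y). Four 81×81 mm corner posts, 463 mm tall, at the corners of the footprint. Four rails of 30 mm thickness and 176 mm height run between adjacent posts with their undersides at z = 261 mm, their outer faces flush with the outside of the frame (the two x-running rails run between the posts' inner faces; the two y-running rails run between the posts' inner faces). 11 slats, each 72 mm wide (x) and 20 mm thick, lie across the top of the two x-running rails, running the full 916 mm width of the frame in y; along x they sit between the end posts with a 86 mm gap after the −x posts and between neighbouring slats, leaving 88 mm before the +x posts.


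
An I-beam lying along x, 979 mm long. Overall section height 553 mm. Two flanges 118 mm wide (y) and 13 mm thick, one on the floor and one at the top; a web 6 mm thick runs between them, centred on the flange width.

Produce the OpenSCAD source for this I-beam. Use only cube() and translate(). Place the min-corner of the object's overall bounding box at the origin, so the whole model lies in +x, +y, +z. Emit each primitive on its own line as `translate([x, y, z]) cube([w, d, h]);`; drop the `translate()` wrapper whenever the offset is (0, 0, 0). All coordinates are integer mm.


cube([979, 118, 13]);
translate([0, 56, 13]) cube([979, 6, 527]);
translate([0, 0, 540]) cube([979, 118, 13]);


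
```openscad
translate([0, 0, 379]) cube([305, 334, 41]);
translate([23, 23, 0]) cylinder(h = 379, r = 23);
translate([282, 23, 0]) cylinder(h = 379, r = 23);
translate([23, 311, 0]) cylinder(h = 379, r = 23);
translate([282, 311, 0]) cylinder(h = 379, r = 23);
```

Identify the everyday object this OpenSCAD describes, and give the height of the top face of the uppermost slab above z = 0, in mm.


A stool. The seat height is 420 mm.

A 305×334×41 slab at z = 379 on four corner cylinders — a stool. The seat top is 379 + 41 = 420 mm.


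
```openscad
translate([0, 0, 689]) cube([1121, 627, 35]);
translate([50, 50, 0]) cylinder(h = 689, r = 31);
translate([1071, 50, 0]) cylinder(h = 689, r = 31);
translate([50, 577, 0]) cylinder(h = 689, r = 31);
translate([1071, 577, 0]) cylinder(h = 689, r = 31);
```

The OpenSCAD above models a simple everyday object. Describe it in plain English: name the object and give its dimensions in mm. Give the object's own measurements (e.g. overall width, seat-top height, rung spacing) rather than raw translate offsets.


A table: top 1121 mm (x) × 627 mm (y), 35 mm thick, upper face at z = 724 mm, on four round legs of 62 mm diameter, each leg's bounding box inset 19 mm from the nearest pair of top edges from z = 0 to the bottom of the top.


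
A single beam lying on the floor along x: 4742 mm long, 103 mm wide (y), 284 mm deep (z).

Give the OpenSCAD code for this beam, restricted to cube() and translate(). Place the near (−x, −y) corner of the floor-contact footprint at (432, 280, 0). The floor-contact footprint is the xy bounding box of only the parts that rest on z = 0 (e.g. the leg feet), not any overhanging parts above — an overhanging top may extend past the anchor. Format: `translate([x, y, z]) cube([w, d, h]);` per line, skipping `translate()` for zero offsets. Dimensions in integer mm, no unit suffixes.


translate([432, 280, 0]) cube([4742, 103, 284]);


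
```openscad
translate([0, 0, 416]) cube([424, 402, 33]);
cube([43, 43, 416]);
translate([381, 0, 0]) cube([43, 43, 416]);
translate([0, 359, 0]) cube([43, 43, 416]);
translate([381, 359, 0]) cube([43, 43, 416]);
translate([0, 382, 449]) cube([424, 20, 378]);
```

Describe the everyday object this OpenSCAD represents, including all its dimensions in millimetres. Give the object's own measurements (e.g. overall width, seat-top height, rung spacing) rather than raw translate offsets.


A chair. The seat is a 424×402×33 mm slab with its top at z = 449 mm, on four 43×43 mm corner legs (flush with the seat edges, standing on z = 0). A flat backrest 20 mm thick, 378 mm tall, spans the full seat width and rises from the seat top along its +y edge, rear face flush with the rear of the seat.


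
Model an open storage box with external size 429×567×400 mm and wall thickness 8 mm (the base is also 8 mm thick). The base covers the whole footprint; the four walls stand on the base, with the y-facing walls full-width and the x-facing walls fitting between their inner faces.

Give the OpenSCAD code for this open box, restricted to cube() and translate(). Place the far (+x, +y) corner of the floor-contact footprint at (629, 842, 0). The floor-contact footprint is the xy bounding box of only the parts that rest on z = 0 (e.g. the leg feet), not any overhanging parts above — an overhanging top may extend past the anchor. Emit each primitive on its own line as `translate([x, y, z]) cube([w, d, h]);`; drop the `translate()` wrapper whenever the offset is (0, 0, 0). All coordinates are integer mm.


translate([200, 275, 0]) cube([429, 567, 8]);
translate([200, 275, 8]) cube([429, 8, 392]);
translate([200, 834, 8]) cube([429, 8, 392]);
translate([200, 283, 8]) cube([8, 551, 392]);
translate([621, 283, 8]) cube([8, 551, 392]);


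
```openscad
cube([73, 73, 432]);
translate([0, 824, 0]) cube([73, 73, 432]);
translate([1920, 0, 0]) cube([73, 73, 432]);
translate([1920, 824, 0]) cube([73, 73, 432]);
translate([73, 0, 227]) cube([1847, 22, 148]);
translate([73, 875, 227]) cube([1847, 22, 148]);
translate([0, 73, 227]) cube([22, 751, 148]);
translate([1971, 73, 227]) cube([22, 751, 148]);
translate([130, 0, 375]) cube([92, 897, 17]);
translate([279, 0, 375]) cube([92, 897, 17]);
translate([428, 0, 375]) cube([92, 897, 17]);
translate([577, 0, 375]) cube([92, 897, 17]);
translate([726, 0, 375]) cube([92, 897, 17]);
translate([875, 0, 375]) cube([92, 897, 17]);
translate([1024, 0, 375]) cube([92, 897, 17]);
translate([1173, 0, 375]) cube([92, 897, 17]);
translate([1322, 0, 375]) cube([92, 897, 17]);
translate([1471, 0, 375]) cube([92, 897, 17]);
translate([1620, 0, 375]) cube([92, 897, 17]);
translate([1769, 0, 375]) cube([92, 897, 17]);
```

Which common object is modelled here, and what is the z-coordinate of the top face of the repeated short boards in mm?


A bed frame. The slat-top height is 392 mm.

Four posts, four rails, and a row of slats — a bed frame. Slats sit on the rails at z = 227 + 148 = 375; with slat thickness 17, the top is 392 mm.


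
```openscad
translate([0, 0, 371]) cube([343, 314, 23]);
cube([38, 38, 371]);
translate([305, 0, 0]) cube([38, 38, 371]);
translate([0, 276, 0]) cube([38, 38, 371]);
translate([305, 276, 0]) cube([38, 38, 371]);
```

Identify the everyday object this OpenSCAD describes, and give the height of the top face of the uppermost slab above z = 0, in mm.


A stool. The seat height is 394 mm.

A 343×314×23 slab at z = 371 on four corner posts — a stool. The seat top is 371 + 23 = 394 mm.


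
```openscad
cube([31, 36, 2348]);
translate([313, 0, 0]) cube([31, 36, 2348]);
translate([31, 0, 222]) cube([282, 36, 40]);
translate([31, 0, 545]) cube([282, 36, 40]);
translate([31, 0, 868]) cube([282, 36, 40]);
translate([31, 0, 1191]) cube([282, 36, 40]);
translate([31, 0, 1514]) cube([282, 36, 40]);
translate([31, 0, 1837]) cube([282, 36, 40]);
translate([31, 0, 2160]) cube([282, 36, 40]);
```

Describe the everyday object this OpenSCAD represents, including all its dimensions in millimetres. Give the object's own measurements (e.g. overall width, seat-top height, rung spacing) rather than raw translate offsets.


A straight ladder. Two 31×36 mm vertical rails, 2348 mm tall, stand 344 mm apart (outside-to-outside) with their front faces coplanar on the −y side. 7 rungs, each 36 mm deep and 40 mm tall, span between the inner faces of the rails, front faces flush with the rails. The lowest rung's underside is at z = 222 mm and rungs are spaced 323 mm apart (underside to underside).


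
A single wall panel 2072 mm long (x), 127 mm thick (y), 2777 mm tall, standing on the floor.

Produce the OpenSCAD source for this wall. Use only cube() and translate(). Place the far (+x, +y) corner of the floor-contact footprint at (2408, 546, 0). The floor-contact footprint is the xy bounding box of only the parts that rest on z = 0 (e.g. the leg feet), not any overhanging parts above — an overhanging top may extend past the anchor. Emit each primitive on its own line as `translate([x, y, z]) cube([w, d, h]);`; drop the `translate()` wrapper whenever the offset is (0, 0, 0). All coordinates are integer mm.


translate([336, 419, 0]) cube([2072, 127, 2777]);


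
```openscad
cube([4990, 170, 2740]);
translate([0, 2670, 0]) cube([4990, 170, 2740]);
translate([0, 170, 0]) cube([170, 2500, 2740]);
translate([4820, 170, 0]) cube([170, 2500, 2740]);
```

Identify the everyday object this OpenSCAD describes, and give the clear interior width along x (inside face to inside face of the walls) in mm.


A house (or room) frame. The interior width is 4650 mm.

Four 2740 mm walls enclosing a rectangle with no floor or roof — a room or house frame. Outside width is 4990 mm and wall thickness is 170 mm, so the interior width is 4990 − 2 × 170 = 4650 mm.


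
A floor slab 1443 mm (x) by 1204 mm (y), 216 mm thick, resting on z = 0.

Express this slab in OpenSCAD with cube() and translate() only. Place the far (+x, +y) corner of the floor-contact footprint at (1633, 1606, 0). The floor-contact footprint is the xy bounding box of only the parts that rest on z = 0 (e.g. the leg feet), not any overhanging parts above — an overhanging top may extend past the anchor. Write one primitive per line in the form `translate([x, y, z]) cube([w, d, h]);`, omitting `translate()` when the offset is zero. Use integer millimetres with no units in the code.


translate([190, 402, 0]) cube([1443, 1204, 216]);


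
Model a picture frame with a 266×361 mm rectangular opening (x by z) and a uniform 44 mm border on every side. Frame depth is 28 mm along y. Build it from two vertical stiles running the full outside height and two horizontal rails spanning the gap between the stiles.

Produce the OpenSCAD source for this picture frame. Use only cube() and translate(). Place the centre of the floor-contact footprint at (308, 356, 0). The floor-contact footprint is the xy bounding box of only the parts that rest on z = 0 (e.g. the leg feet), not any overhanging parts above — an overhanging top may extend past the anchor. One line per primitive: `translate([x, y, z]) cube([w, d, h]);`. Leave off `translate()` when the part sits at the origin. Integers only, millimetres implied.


translate([131, 342, 0]) cube([44, 28, 449]);
translate([441, 342, 0]) cube([44, 28, 449]);
translate([175, 342, 0]) cube([266, 28, 44]);
translate([175, 342, 405]) cube([266, 28, 44]);


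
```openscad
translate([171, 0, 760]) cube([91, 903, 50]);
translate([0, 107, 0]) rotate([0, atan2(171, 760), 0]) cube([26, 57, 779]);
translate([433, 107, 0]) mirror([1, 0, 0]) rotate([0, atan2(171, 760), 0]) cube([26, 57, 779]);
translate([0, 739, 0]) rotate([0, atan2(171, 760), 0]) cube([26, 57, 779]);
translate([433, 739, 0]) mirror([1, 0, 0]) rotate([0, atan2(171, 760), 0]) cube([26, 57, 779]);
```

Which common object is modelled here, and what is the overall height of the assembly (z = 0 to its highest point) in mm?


A sawhorse. The overall height is 810 mm.

A beam across two mirrored pairs of raked legs — a sawhorse. The beam's underside is at z = 760 (matching the legs' vertical rise in atan2(171, 760)) and the beam is 50 mm tall, so its top is at 760 + 50 = 810 mm. The raked legs top out at the beam's underside, so that is the highest point.


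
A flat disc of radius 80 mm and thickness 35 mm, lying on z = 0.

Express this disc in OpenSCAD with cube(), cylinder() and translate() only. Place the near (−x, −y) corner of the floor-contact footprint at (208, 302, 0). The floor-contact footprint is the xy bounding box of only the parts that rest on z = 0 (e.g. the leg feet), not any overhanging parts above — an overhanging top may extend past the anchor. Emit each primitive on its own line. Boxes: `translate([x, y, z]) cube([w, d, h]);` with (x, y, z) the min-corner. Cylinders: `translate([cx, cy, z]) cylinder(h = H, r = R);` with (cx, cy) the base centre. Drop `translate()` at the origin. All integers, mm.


translate([288, 382, 0]) cylinder(h = 35, r = 80);


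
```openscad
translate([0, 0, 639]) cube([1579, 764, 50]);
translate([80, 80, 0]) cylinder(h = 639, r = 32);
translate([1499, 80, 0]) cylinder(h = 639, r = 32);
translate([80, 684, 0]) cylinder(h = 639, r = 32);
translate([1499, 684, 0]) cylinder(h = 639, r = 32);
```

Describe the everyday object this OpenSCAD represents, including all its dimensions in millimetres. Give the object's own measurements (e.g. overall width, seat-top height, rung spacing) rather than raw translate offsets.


A rectangular dining table. The top is 1579×764×50 mm with its upper surface at z = 689 mm. It stands on four round legs of 64 mm diameter, each leg's bounding box inset 48 mm from the nearest pair of top edges, running from the floor to the underside of the top.


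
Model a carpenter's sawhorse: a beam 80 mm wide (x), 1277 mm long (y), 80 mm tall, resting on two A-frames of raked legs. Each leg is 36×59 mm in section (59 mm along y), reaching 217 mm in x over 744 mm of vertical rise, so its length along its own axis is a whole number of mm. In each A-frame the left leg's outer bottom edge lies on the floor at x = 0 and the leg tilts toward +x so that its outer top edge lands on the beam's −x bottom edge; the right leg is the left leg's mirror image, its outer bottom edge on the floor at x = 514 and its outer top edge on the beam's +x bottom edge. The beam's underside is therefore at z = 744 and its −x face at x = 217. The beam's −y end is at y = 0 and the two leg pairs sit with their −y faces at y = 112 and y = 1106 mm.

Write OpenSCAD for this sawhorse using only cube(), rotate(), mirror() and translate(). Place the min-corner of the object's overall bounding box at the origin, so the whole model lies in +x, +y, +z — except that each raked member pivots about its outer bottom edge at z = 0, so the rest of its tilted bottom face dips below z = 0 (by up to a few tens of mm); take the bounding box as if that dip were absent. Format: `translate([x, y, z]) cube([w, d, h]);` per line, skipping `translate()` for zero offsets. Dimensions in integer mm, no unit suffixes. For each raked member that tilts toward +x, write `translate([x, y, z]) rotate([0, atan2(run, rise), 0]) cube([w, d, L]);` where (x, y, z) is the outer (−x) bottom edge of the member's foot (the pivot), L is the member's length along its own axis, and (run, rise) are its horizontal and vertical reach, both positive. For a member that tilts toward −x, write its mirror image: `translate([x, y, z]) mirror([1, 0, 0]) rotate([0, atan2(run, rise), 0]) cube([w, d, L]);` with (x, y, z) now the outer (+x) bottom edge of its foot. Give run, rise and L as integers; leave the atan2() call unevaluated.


// leg length = √(217² + 744²) = 775
// right-leg outer foot x = 2·217 + 80 = 514
// beam min-corner = (217, 0, 744)
translate([217, 0, 744]) cube([80, 1277, 80]);
translate([0, 112, 0]) rotate([0, atan2(217, 744), 0]) cube([36, 59, 775]);
translate([514, 112, 0]) mirror([1, 0, 0]) rotate([0, atan2(217, 744), 0]) cube([36, 59, 775]);
translate([0, 1106, 0]) rotate([0, atan2(217, 744), 0]) cube([36, 59, 775]);
translate([514, 1106, 0]) mirror([1, 0, 0]) rotate([0, atan2(217, 744), 0]) cube([36, 59, 775]);


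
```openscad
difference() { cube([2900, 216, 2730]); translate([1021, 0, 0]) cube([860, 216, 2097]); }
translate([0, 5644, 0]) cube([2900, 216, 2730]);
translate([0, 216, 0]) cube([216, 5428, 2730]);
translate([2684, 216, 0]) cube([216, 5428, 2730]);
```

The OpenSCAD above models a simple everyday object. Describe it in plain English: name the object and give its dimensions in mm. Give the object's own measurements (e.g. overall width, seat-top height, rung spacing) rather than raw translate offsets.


A single room: four walls, each 2730 mm tall and 216 mm thick, enclosing an outside footprint 2900×5860 mm (x × y), no floor or roof. The front and back walls (−y and +y sides) run the full x-width; the side walls fit between their inner faces. A door opening 860 mm wide and 2097 mm tall is cut through the front wall from the floor up, its −x edge 1021 mm from the wall's −x end.


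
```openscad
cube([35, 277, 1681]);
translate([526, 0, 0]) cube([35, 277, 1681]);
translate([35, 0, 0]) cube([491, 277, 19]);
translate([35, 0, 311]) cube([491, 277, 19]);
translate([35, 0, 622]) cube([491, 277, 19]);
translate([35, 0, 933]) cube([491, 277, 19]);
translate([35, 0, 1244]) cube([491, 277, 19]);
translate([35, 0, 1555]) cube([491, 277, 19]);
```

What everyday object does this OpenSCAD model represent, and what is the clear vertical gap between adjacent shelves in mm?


A bookshelf. The clear shelf gap is 292 mm.

Two tall side panels with 6 horizontal boards between them — a bookshelf. The first two shelf undersides are at z = 0 and z = 311; with shelf thickness 19, the clear gap is 311 − 0 − 19 = 292 mm.


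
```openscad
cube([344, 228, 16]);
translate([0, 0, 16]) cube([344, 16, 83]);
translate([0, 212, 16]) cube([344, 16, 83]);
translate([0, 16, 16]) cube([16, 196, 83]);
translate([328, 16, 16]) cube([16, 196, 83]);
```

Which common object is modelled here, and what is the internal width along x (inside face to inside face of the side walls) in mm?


An open box. The internal width is 312 mm.

A 344×228 base slab with four walls standing on it — an open box. The base is 344 mm wide and the walls are 16 mm thick, so the internal width is 344 − 2 × 16 = 312 mm.


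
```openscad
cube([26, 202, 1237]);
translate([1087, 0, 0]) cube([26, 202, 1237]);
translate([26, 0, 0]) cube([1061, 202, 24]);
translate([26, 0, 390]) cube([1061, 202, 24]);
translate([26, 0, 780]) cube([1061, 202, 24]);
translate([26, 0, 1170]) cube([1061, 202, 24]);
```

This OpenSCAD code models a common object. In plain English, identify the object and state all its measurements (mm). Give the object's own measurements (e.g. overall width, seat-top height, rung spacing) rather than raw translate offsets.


An open bookshelf. Two side panels, each 26 mm thick, 202 mm deep and 1237 mm tall, stand 1113 mm apart (outside-to-outside). Between them sit 4 shelves, each 24 mm thick and 202 mm deep, spanning the full gap between the sides. The bottom shelf rests on the floor (its underside at z = 0) and the clear gap between one shelf's top and the next shelf's underside is 366 mm.


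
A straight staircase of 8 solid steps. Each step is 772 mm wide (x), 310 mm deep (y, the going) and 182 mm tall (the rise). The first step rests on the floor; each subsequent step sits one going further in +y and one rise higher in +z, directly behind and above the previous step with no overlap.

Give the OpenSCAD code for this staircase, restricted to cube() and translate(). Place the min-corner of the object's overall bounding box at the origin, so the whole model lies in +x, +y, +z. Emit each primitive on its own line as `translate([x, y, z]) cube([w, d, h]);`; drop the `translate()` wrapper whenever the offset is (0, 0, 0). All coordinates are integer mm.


cube([772, 310, 182]);
translate([0, 310, 182]) cube([772, 310, 182]);
translate([0, 620, 364]) cube([772, 310, 182]);
translate([0, 930, 546]) cube([772, 310, 182]);
translate([0, 1240, 728]) cube([772, 310, 182]);
translate([0, 1550, 910]) cube([772, 310, 182]);
translate([0, 1860, 1092]) cube([772, 310, 182]);
translate([0, 2170, 1274]) cube([772, 310, 182]);


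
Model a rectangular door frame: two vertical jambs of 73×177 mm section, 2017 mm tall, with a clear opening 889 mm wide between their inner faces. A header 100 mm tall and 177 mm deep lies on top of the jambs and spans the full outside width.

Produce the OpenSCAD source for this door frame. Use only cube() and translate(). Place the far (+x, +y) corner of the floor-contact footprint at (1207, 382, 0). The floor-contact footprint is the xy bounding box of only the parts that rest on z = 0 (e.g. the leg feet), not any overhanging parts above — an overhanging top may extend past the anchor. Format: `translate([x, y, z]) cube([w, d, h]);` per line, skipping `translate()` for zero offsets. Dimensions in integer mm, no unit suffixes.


translate([172, 205, 0]) cube([73, 177, 2017]);
translate([1134, 205, 0]) cube([73, 177, 2017]);
translate([172, 205, 2017]) cube([1035, 177, 100]);


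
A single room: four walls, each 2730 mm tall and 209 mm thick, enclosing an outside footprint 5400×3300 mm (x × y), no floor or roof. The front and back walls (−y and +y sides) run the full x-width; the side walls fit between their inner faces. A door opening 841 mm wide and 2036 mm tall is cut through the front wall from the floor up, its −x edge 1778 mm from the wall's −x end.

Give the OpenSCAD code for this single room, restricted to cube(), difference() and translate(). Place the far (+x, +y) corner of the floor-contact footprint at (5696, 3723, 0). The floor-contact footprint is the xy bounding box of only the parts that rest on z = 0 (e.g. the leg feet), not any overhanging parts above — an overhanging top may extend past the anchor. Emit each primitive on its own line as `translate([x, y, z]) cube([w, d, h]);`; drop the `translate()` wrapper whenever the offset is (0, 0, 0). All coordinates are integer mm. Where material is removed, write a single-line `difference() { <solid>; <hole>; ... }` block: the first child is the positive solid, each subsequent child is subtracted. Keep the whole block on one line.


difference() { translate([296, 423, 0]) cube([5400, 209, 2730]); translate([2074, 423, 0]) cube([841, 209, 2036]); }
translate([296, 3514, 0]) cube([5400, 209, 2730]);
translate([296, 632, 0]) cube([209, 2882, 2730]);
translate([5487, 632, 0]) cube([209, 2882, 2730]);


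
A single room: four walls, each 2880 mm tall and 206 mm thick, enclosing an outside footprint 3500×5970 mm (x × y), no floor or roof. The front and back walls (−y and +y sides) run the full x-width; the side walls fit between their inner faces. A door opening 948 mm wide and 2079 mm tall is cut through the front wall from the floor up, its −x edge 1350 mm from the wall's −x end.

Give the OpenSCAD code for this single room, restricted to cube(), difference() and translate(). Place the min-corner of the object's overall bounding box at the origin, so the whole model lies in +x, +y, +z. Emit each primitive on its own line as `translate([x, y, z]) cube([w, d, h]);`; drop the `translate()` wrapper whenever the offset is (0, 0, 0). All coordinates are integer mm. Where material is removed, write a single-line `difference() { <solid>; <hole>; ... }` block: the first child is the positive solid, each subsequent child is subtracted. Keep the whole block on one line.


difference() { cube([3500, 206, 2880]); translate([1350, 0, 0]) cube([948, 206, 2079]); }
translate([0, 5764, 0]) cube([3500, 206, 2880]);
translate([0, 206, 0]) cube([206, 5558, 2880]);
translate([3294, 206, 0]) cube([206, 5558, 2880]);


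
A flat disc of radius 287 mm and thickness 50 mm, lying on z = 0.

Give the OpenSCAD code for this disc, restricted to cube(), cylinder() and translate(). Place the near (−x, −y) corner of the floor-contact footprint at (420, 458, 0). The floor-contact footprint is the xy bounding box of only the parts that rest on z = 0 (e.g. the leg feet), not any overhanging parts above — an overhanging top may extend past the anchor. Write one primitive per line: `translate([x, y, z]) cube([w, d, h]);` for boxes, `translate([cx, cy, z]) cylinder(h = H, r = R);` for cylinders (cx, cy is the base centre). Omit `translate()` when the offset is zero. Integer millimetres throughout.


translate([707, 745, 0]) cylinder(h = 50, r = 287);


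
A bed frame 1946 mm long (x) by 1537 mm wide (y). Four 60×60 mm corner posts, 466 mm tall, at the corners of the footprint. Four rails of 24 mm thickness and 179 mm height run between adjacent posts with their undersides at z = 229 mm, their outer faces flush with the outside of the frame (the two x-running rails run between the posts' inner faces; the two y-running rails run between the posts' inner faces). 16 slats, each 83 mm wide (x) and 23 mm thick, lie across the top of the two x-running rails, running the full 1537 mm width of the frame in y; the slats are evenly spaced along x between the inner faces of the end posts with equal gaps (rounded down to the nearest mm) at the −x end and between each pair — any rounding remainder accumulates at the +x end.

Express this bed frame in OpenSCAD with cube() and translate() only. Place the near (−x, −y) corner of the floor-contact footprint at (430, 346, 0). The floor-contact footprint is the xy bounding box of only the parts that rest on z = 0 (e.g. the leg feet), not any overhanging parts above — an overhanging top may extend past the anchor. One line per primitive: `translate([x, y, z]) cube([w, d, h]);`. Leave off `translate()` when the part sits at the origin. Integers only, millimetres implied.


// slat z = rail_z + rail_h = 229 + 179 = 408
// slat gap = ⌊(1826 − 16·83) / 17⌋ = 29
translate([430, 346, 0]) cube([60, 60, 466]);
translate([430, 1823, 0]) cube([60, 60, 466]);
translate([2316, 346, 0]) cube([60, 60, 466]);
translate([2316, 1823, 0]) cube([60, 60, 466]);
translate([490, 346, 229]) cube([1826, 24, 179]);
translate([490, 1859, 229]) cube([1826, 24, 179]);
translate([430, 406, 229]) cube([24, 1417, 179]);
translate([2352, 406, 229]) cube([24, 1417, 179]);
translate([519, 346, 408]) cube([83, 1537, 23]);
translate([631, 346, 408]) cube([83, 1537, 23]);
translate([743, 346, 408]) cube([83, 1537, 23]);
translate([855, 346, 408]) cube([83, 1537, 23]);
translate([967, 346, 408]) cube([83, 1537, 23]);
translate([1079, 346, 408]) cube([83, 1537, 23]);
translate([1191, 346, 408]) cube([83, 1537, 23]);
translate([1303, 346, 408]) cube([83, 1537, 23]);
translate([1415, 346, 408]) cube([83, 1537, 23]);
translate([1527, 346, 408]) cube([83, 1537, 23]);
translate([1639, 346, 408]) cube([83, 1537, 23]);
translate([1751, 346, 408]) cube([83, 1537, 23]);
translate([1863, 346, 408]) cube([83, 1537, 23]);
translate([1975, 346, 408]) cube([83, 1537, 23]);
translate([2087, 346, 408]) cube([83, 1537, 23]);
translate([2199, 346, 408]) cube([83, 1537, 23]);


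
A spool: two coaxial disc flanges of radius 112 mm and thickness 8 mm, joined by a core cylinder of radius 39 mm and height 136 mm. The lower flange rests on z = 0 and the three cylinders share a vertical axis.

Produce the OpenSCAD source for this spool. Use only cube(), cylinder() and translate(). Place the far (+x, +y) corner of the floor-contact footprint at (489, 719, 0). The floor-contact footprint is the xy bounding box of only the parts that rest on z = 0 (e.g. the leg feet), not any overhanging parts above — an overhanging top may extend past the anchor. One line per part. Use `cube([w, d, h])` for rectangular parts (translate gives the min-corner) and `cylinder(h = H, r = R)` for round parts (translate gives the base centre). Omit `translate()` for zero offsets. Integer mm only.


translate([377, 607, 0]) cylinder(h = 8, r = 112);
translate([377, 607, 8]) cylinder(h = 136, r = 39);
translate([377, 607, 144]) cylinder(h = 8, r = 112);


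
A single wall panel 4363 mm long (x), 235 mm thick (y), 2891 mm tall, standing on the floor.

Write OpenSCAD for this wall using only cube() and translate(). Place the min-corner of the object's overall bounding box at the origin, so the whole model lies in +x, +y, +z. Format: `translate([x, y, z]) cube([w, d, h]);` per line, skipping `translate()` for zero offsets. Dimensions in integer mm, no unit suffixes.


cube([4363, 235, 2891]);


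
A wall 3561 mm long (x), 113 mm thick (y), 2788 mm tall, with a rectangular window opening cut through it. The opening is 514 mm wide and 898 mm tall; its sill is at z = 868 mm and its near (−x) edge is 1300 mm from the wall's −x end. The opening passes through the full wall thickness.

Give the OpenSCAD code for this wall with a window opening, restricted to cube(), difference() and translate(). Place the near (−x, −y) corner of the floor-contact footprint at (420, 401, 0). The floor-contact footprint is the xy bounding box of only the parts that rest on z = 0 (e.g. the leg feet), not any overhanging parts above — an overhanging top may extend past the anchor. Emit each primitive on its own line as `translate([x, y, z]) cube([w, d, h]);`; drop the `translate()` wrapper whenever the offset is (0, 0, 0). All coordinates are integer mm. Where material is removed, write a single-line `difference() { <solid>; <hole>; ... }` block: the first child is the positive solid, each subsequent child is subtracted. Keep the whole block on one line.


difference() { translate([420, 401, 0]) cube([3561, 113, 2788]); translate([1720, 401, 868]) cube([514, 113, 898]); }


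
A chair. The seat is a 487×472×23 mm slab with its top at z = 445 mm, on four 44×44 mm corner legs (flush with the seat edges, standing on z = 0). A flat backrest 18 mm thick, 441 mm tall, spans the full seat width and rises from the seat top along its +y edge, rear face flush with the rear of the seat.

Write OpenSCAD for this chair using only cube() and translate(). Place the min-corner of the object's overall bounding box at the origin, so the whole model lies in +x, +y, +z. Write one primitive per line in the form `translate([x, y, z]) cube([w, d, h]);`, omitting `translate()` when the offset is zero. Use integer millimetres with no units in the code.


translate([0, 0, 422]) cube([487, 472, 23]);
cube([44, 44, 422]);
translate([443, 0, 0]) cube([44, 44, 422]);
translate([0, 428, 0]) cube([44, 44, 422]);
translate([443, 428, 0]) cube([44, 44, 422]);
translate([0, 454, 445]) cube([487, 18, 441]);


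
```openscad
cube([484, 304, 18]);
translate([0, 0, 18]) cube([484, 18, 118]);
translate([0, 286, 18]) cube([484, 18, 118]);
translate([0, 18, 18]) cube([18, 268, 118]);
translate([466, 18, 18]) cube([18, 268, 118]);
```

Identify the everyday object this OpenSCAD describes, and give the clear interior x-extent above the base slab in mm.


An open box. The internal width is 448 mm.

A 484×304 base slab with four walls standing on it — an open box. The base is 484 mm wide and the walls are 18 mm thick, so the internal width is 484 − 2 × 18 = 448 mm.


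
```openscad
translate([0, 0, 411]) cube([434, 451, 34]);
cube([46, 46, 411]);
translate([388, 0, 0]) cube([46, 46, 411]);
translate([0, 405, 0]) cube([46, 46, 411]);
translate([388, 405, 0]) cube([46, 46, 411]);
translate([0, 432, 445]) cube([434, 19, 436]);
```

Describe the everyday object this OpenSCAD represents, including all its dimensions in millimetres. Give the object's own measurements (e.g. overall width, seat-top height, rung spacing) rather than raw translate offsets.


A chair. The seat is a 434×451×34 mm slab with its top at z = 445 mm, on four 46×46 mm corner legs (flush with the seat edges, standing on z = 0). A flat backrest 19 mm thick, 436 mm tall, spans the full seat width and rises from the seat top along its +y edge, rear face flush with the rear of the seat.


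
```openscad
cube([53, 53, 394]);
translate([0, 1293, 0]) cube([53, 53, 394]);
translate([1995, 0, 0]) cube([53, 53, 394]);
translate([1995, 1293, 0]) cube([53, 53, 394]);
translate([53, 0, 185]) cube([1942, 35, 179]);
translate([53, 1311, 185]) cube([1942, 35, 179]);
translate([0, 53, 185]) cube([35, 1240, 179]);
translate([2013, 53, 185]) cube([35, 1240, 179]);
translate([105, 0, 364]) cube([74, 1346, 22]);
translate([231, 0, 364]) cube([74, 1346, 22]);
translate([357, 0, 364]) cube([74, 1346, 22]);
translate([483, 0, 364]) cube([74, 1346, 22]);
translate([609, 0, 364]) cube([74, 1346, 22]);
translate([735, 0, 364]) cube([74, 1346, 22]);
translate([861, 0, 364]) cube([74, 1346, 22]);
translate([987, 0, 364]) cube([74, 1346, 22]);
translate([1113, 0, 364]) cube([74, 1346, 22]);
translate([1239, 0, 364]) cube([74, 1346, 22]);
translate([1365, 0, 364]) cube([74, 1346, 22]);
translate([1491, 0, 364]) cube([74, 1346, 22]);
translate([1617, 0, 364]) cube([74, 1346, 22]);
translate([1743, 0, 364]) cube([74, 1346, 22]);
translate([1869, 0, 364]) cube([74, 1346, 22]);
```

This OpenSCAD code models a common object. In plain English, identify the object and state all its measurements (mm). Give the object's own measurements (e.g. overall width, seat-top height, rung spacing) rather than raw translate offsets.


A bed frame 2048 mm long (x) by 1346 mm wide (y). Four 53×53 mm corner posts, 394 mm tall, at the corners of the footprint. Four rails of 35 mm thickness and 179 mm height run between adjacent posts with their undersides at z = 185 mm, their outer faces flush with the outside of the frame (the two x-running rails run between the posts' inner faces; the two y-running rails run between the posts' inner faces). 15 slats, each 74 mm wide (x) and 22 mm thick, lie across the top of the two x-running rails, running the full 1346 mm width of the frame in y; along x they sit between the end posts with a 52 mm gap after the −x posts and between neighbouring slats and before the +x posts.
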